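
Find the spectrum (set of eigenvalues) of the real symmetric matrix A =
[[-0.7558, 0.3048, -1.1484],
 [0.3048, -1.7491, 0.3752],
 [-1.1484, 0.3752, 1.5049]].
sigma(A) ≈ {-2, -1, 2}

A is real symmetric, so its spectrum consists of real eigenvalues. Expanding the characteristic polynomial of the displayed matrix gives
  det(λ I - A) = p(λ) = λ^3 + (1)λ^2 + (-4)λ + (-4).
Solving p(λ) = 0 yields eigenvalues ≈ -2, -1, 2. (A is shown rounded to 4 decimals, so these recover the underlying integer eigenvalues to within that precision.)
Verification: the trace of A = -1 equals the sum of eigenvalues -1, and det(A) ≈ 4.0001 matches the eigenvalue product 4.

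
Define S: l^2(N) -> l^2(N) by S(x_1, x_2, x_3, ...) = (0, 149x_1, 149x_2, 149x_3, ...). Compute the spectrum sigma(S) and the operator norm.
sigma(S) = closed disk {z in C : |z| ≤ 149}; ||S|| = 149

Note S = 149·U where U is the unit right shift (U x)_k = x_{k-1} (with x_0 := 0); so ||S|| = 149||U|| and sigma(S) = 149·sigma(U). ||S x||^2 = sum_{k≥1} |149x_k|^2 = 22201||x||^2, so ||S|| = 149 and sigma(S) ⊂ {|z| ≤ 149}. For any |lambda| < 149, the equation (S - lambda I) x = 0 forces x_1 = 0, then 149x_k = lambda x_{k+1} ⇒ x = 0, so S has no eigenvalues. But (S - lambda I) is not surjective for |lambda| < 149: solving (S - lambda I) x = e_1 would require x_n proportional to (lambda/149)^(-n), which is not in l^2. So every |lambda| < 149 lies in the residual spectrum. The boundary |lambda| = 149 is in the approximate point spectrum (the spectrum is closed). Hence sigma(S) is the closed disk of radius 149.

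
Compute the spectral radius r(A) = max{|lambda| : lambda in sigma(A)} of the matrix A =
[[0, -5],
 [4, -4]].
r(A) = sqrt(20) ≈ 4.4721

The eigenvalues of A are the roots of its characteristic polynomial. With M = A (coefficients from the trace and determinant):
  p(λ) = det(λ I - M) = λ^2 + 4λ + 20.
For λ^2 + 4λ + 20 the discriminant is -64. It is negative, so the roots are the complex-conjugate pair λ = -2 ± (sqrt(64)/2) i ≈ -2 ± 4i. For a conjugate pair the product of the roots equals the constant term, so |λ|^2 = 20 and |λ| = sqrt(20) ≈ 4.4721.
Thus the eigenvalues (to 4 decimals) are -2 ± 4i (modulus 4.4721). The spectral radius is the largest modulus: r(A) = sqrt(20) ≈ 4.4721. (Cross-check: r(A) ≤ ||A||_2 ≈ 6.986; equality holds whenever A is normal, though it can also hold for some non-normal A.)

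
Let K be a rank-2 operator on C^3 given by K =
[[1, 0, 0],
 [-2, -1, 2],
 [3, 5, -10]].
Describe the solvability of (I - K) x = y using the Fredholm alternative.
(I - K) is singular (det(I - K) = 0, i.e. 1 ∈ sigma(K)). (I - K) x = y is solvable iff y ⊥ ker((I - K)^*) = span{(1, 0, 0)}, i.e. iff y_1 = 0. When solvable, x is determined up to adding multiples of (3, -4, -1) (ker(I - K) = span{(3, -4, -1)}, dimension 1).

K has rank 2 and factors as K = U V^T = u1 v1^T + u2 v2^T with u1 = (1, -2, 3), v1 = (1, 1, -2), u2 = (-1, 1, 2), v2 = (0, 1, -2) (multiplying out reproduces the displayed K). The nonzero eigenvalues of U V^T coincide with those of the 2 x 2 matrix G = V^T U = [[v1·u1, v1·u2], [v2·u1, v2·u2]] = [[-7, -4], [-8, -3]], and by the Sylvester determinant identity det(I_3 - U V^T) = det(I_2 - V^T U) = det([[8, 4], [8, 4]]) = (8)(4) - (4)(8) = 0. (Direct check: I - K =
[[0, 0, 0],
 [2, 2, -2],
 [-3, -5, 11]]
has determinant 0.) So 1 is an eigenvalue of K and (I - K) is not invertible. The finite-dimensional Fredholm alternative says: either (I - K) is invertible, or ker(I - K) ≠ {0} and then range(I - K) = ker((I - K)^*)^⊥, with dim ker(I - K) = dim ker((I - K)^*). We are in the second case, so we compute both kernels via the 2 x 2 reduction. If (I - U V^T) x = 0 then x = U (V^T x) lies in the column space of U; writing x = U b gives U (I_2 - G) b = 0, and since u1, u2 are independent, (I_2 - G) b = 0. With I_2 - G = [[8, 4], [8, 4]] (singular, as its determinant is 0) a null vector is b = (1, -2), so ker(I - K) = span{1·u1 + (-2)·u2} = span{(3, -4, -1)}. For the adjoint, (I - K)^* = I - K^T = I - V U^T, and the same argument gives ker((I - K)^*) = {V a : (I_2 - G)^T a = 0}; (I_2 - G)^T = [[8, 8], [4, 4]] has null vector a = (1, -1), so ker((I - K)^*) = span{1·v1 + (-1)·v2} = span{(1, 0, 0)}. (Both kernels are 1-dimensional, matching rank(I - K) = 2.) Therefore (I - K) x = y is solvable iff <y, (1, 0, 0)> = 0, i.e. iff y_1 = 0; when solvable the solution set is the line x_p + c·(3, -4, -1), c ∈ C.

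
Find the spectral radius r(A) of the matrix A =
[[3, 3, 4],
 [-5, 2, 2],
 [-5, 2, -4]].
r(A) ≈ 5.8507

The eigenvalues of A are the roots of its characteristic polynomial. With M = A (coefficients from the trace, the sum of principal 2x2 minors, and det A):
  p(λ) = det(λ I - M) = λ^3 - λ^2 + 17λ + 126.
No integer candidate from the rational root theorem (±divisors of 126) is a root, so the roots are irrational. The cubic discriminant is Δ = -486067 < 0, so there is one real root and a complex-conjugate pair. p(-4) = -22 and p(-3) = 39 have opposite signs, so a root lies in (-4, -3); Newton's method refines it to λ ≈ -3.6809. Dividing out (λ - (-3.6809)) leaves approximately λ^2 - 4.6809λ + 34.2303. For λ^2 - 4.6809λ + 34.2303 the discriminant is -115.01. It is negative, so the remaining roots are the complex-conjugate pair λ ≈ 2.3405 ± 5.3621i. Their product equals the constant term, so |λ|^2 ≈ 34.2303 and |λ| ≈ 5.8507.
Thus the eigenvalues (to 4 decimals) are -3.6809 (modulus 3.6809); 2.3405 ± 5.3621i (modulus 5.8507). The spectral radius is the largest modulus: r(A) ≈ 5.8507. (Cross-check: r(A) ≤ ||A||_2 ≈ 8.5352; equality holds whenever A is normal, though it can also hold for some non-normal A.)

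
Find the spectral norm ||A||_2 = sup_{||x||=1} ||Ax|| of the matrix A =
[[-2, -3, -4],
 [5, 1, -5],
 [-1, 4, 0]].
||A||_2 ≈ 7.3119 (= sqrt(largest eigenvalue of A^T A))

||A||_2 = sigma_max(A) = sqrt(lambda_max(A^T A)). Form the symmetric matrix M = A^T A =
[[30, 7, -17],
 [7, 26, 7],
 [-17, 7, 41]].
Its characteristic polynomial (trace, sum of principal 2x2 minors, determinant of M give the coefficients) is
  p(λ) = det(λ I - M) = λ^3 - 97λ^2 + 2689λ - 19321.
No integer candidate from the rational root theorem (±divisors of 19321) is a root, so the roots are irrational. The cubic discriminant is Δ = 358049648 > 0, so there are three distinct real roots. p(11) = -148 and p(12) = 707 have opposite signs, so a root lies in (11, 12); Newton's method refines it to λ ≈ 11.1631. p(32) = 167 and p(33) = -280 have opposite signs, so a root lies in (32, 33); Newton's method refines it to λ ≈ 32.3734. p(53) = -400 and p(54) = 497 have opposite signs, so a root lies in (53, 54); Newton's method refines it to λ ≈ 53.4635. Check (Vieta): the three roots sum to 97, matching tr M = 97.
So the eigenvalues of A^T A are ≈ 11.1631, 32.3734, 53.4635 (all ≥ 0, as they must be for A^T A). The largest is λ_max ≈ 53.4635, hence ||A||_2 = sqrt(λ_max) ≈ 7.3119.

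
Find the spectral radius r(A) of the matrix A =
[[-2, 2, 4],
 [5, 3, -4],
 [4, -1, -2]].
r(A) ≈ 7.3155

The eigenvalues of A are the roots of its characteristic polynomial. With M = A (coefficients from the trace, the sum of principal 2x2 minors, and det A):
  p(λ) = det(λ I - M) = λ^3 + λ^2 - 38λ + 60.
No integer candidate from the rational root theorem (±divisors of 60) is a root, so the roots are irrational. The cubic discriminant is Δ = 82452 > 0, so there are three distinct real roots. p(-8) = -84 and p(-7) = 32 have opposite signs, so a root lies in (-8, -7); Newton's method refines it to λ ≈ -7.3155. p(1) = 24 and p(2) = -4 have opposite signs, so a root lies in (1, 2); Newton's method refines it to λ ≈ 1.8274. p(4) = -12 and p(5) = 20 have opposite signs, so a root lies in (4, 5); Newton's method refines it to λ ≈ 4.4881. Check (Vieta): the three roots sum to -1, matching tr M = -1.
Thus the eigenvalues (to 4 decimals) are -7.3155 (modulus 7.3155); 1.8274 (modulus 1.8274); 4.4881 (modulus 4.4881). The spectral radius is the largest modulus: r(A) ≈ 7.3155. (Cross-check: r(A) ≤ ||A||_2 ≈ 8.8013; equality holds whenever A is normal, though it can also hold for some non-normal A.)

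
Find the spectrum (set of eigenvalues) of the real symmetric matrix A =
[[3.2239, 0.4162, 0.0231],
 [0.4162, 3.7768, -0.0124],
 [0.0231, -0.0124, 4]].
sigma(A) ≈ {3, 4} (4 with multiplicity 2)

A is real symmetric, so its spectrum consists of real eigenvalues. Expanding the characteristic polynomial of the displayed matrix gives
  det(λ I - A) = p(λ) = λ^3 + (-11)λ^2 + (40)λ + (-48).
Solving p(λ) = 0 yields eigenvalues ≈ 3, 4, 4. (A is shown rounded to 4 decimals, so these recover the underlying integer eigenvalues to within that precision.)
Verification: the trace of A = 11 equals the sum of eigenvalues 11, and det(A) ≈ 48.0001 matches the eigenvalue product 48.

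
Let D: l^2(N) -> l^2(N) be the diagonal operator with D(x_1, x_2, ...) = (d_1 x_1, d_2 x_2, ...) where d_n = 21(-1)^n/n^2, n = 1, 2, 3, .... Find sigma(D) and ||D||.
sigma(D) = {21(-1)^n/n^2 : n ≥ 1} ∪ {0}; ||D|| = 21

A bounded diagonal operator on l^2 with diagonal entries d_n has spectrum equal to the closure of {d_n : n ≥ 1}: every d_n is an eigenvalue (with eigenvector e_n), so {d_n} ⊂ sigma(D); the spectrum is closed, so its closure is too; and for lambda not in the closure, (D - lambda I) has bounded inverse (the diagonal entries 1/(d_n - lambda) are bounded). For our sequence d_n = 21(-1)^n/n^2, n = 1, 2, 3, ...:
  - {d_n} = {21(-1)^n/n^2 : n ≥ 1}; the only limit point is 0
  - closure = {21(-1)^n/n^2 : n ≥ 1} ∪ {0}
For the norm: a diagonal operator has ||D|| = sup_n |d_n|. Here |d_n| = 21/n^2 is decreasing, so sup_n |d_n| = |d_1| = 21. So ||D|| = 21.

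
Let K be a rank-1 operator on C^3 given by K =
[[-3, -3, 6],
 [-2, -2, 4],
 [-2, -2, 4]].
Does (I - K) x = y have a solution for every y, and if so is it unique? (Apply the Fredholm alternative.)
(I - K) is invertible (det(I - K) = 2 ≠ 0), so for every y in C^3 the equation (I - K) x = y has a unique solution.

K has rank 1, so it is an outer product K = u v^T: every row of K is a multiple of one row vector. Reading off the entries, u = (-3, -2, -2) and v = (1, 1, -2) (row i of K equals u_i·v^T). A rank-one matrix u v^T satisfies K u = u (v·u) and kills the (2)-dimensional subspace v^⊥, so its characteristic polynomial is lambda^2 (lambda - v·u) with v·u = tr K = -1. Hence the eigenvalues of I - K are 1 (multiplicity 2) and 1 - (-1) = 2, so det(I - K) = 2. (Direct check: I - K =
[[4, 3, -6],
 [2, 3, -4],
 [2, 2, -3]]
has determinant 2.) The finite-dimensional Fredholm alternative says: either (I - K) is invertible, or ker(I - K) ≠ {0} and then range(I - K) = ker((I - K)^*)^⊥, with dim ker(I - K) = dim ker((I - K)^*). Since det(I - K) ≠ 0, 1 is not an eigenvalue of K and ker(I - K) = {0}, so we are in the first case: for every y there is a unique x = (I - K)^(-1) y. Explicitly, by the Sherman–Morrison formula, (I - u v^T)^(-1) = I + u v^T/(1 - v·u), i.e. (I - K)^(-1) = I + K/(2).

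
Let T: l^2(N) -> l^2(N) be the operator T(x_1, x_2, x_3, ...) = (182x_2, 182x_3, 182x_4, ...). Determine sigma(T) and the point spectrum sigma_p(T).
sigma(T) = closed disk {z in C : |z| ≤ 182}; sigma_p(T) = open disk {z in C : |z| < 182}

Note T = 182·V where V is the unit left shift (V x)_k = x_{k+1}; so sigma(T) = 182·sigma(V) and ||T|| = 182||V||. ||T x||^2 = 33124sum_{k≥2} |x_k|^2 ≤ 33124||x||^2, with equality on {x : x_1 = 0}, so ||T|| = 182. For any lambda with |lambda| < 182, set r = lambda/182 (|r| < 1); the vector x = (1, r, r^2, ...) is in l^2 and satisfies T x = 182(r, r^2, ...) = lambda x, so lambda is an eigenvalue. On the boundary |lambda| = 182 the geometric series diverges, so no l^2 eigenvector exists, but these lambda lie in the approximate point spectrum. Hence sigma(T) is the closed disk of radius 182 and sigma_p(T) is the open disk.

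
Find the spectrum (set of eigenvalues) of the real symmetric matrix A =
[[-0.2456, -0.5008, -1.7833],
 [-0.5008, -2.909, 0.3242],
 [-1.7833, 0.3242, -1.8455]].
sigma(A) ≈ {-3, 1} (-3 with multiplicity 2)

A is real symmetric, so its spectrum consists of real eigenvalues. Expanding the characteristic polynomial of the displayed matrix gives
  det(λ I - A) = p(λ) = λ^3 + (5)λ^2 + (3)λ + (-9).
Solving p(λ) = 0 yields eigenvalues ≈ -3, -3, 1. (A is shown rounded to 4 decimals, so these recover the underlying integer eigenvalues to within that precision.)
Verification: the trace of A = -5 equals the sum of eigenvalues -5, and det(A) ≈ 9.0003 matches the eigenvalue product 9.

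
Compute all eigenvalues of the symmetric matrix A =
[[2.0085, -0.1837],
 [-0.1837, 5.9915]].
sigma(A) ≈ {2, 6}

A is real symmetric, so its spectrum consists of real eigenvalues. Expanding the characteristic polynomial of the displayed matrix gives
  det(λ I - A) = p(λ) = λ^2 + (-8)λ + (12).
Solving p(λ) = 0 yields eigenvalues ≈ 2, 6. (A is shown rounded to 4 decimals, so these recover the underlying integer eigenvalues to within that precision.)
Verification: the trace of A = 8 equals the sum of eigenvalues 8, and det(A) ≈ 12.0002 matches the eigenvalue product 12.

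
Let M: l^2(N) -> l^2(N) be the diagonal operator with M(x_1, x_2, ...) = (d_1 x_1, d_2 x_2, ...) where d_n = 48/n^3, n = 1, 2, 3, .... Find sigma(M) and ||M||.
sigma(M) = {48/n^3 : n ≥ 1} ∪ {0}; ||M|| = 48

A bounded diagonal operator on l^2 with diagonal entries d_n has spectrum equal to the closure of {d_n : n ≥ 1}: every d_n is an eigenvalue (with eigenvector e_n), so {d_n} ⊂ sigma(M); the spectrum is closed, so its closure is too; and for lambda not in the closure, (M - lambda I) has bounded inverse (the diagonal entries 1/(d_n - lambda) are bounded). For our sequence d_n = 48/n^3, n = 1, 2, 3, ...:
  - {d_n} = {48/n^3 : n ≥ 1}; the only limit point is 0
  - closure = {48/n^3 : n ≥ 1} ∪ {0}
For the norm: a diagonal operator has ||M|| = sup_n |d_n|. Here d_n = 48/n^3 is positive and decreasing, so sup_n |d_n| = d_1 = 48. So ||M|| = 48.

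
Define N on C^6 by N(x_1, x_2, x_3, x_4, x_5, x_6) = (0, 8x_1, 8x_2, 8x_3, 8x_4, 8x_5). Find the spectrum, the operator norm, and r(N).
sigma(N) = {0}; ||N|| = 8; r(N) = 0. (N is nilpotent with N^6 = 0.)

On C^6, N is a strictly lower-triangular matrix with 8 on the subdiagonal and zeros elsewhere, so its characteristic polynomial is lambda^6 and every eigenvalue is 0: sigma(N) = {0}. For the operator norm, N e_i = 8e_{i+1} for i = 1, ..., 5 and N e_6 = 0, so the singular values of N are 8 (with multiplicity 5) and 0; hence ||N|| = 8. The spectral radius r(N) = max|lambda| = 0. Note ||N|| > r(N) — characteristic of non-normal nilpotent operators. Indeed N^6 = 0.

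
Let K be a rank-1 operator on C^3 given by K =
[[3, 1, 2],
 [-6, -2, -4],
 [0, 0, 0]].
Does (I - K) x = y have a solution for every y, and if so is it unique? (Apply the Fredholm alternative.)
(I - K) is singular (det(I - K) = 0, i.e. 1 ∈ sigma(K)). (I - K) x = y is solvable iff y ⊥ ker((I - K)^*) = span{(3, 1, 2)}, i.e. iff 3y_1 + y_2 + 2y_3 = 0. When solvable, the solutions are x = y + c·(1, -2, 0), c arbitrary (ker(I - K) = span{(1, -2, 0)}, dimension 1).

K has rank 1, so it is an outer product K = u v^T: every row of K is a multiple of one row vector. Reading off the entries, u = (1, -2, 0) and v = (3, 1, 2) (row i of K equals u_i·v^T). A rank-one matrix u v^T satisfies K u = u (v·u) and kills the (2)-dimensional subspace v^⊥, so its characteristic polynomial is lambda^2 (lambda - v·u) with v·u = tr K = 1. Hence the eigenvalues of I - K are 1 (multiplicity 2) and 1 - (1) = 0, so det(I - K) = 0. (Direct check: I - K =
[[-2, -1, -2],
 [6, 3, 4],
 [0, 0, 1]]
has determinant 0.) So 1 is an eigenvalue of K and (I - K) is not invertible. The finite-dimensional Fredholm alternative says: either (I - K) is invertible, or ker(I - K) ≠ {0} and then range(I - K) = ker((I - K)^*)^⊥, with dim ker(I - K) = dim ker((I - K)^*). We are in the second case, so we need both kernels. Kernel of I - K: (I - K) u = u - u (v·u) = u - u = 0, so ker(I - K) = span{u} = span{(1, -2, 0)} (it is exactly 1-dimensional because rank(I - K) = 2). Kernel of the adjoint: K is real, so (I - K)^* = I - K^T = I - v u^T, and (I - v u^T) v = v - v (u·v) = 0; hence ker((I - K)^*) = span{v} = span{(3, 1, 2)}. Therefore (I - K) x = y is solvable iff <y, v> = 0, i.e. iff 3y_1 + y_2 + 2y_3 = 0. When this holds, K y = u (v·y) = 0, so (I - K) y = y and x = y is a particular solution; the full solution set is the line x = y + c·u = y + c·(1, -2, 0), c ∈ C.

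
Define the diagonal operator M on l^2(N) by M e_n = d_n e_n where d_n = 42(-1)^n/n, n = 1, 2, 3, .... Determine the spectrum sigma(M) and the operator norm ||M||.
sigma(M) = {42(-1)^n/n : n ≥ 1} ∪ {0}; ||M|| = 42

A bounded diagonal operator on l^2 with diagonal entries d_n has spectrum equal to the closure of {d_n : n ≥ 1}: every d_n is an eigenvalue (with eigenvector e_n), so {d_n} ⊂ sigma(M); the spectrum is closed, so its closure is too; and for lambda not in the closure, (M - lambda I) has bounded inverse (the diagonal entries 1/(d_n - lambda) are bounded). For our sequence d_n = 42(-1)^n/n, n = 1, 2, 3, ...:
  - {d_n} = {42(-1)^n/n : n ≥ 1}; the only limit point is 0
  - closure = {42(-1)^n/n : n ≥ 1} ∪ {0}
For the norm: a diagonal operator has ||M|| = sup_n |d_n|. Here |d_n| = 42/n is decreasing, so sup_n |d_n| = |d_1| = 42. So ||M|| = 42.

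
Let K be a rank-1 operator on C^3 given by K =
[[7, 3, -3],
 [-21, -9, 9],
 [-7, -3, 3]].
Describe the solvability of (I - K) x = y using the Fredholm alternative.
(I - K) is singular (det(I - K) = 0, i.e. 1 ∈ sigma(K)). (I - K) x = y is solvable iff y ⊥ ker((I - K)^*) = span{(7, 3, -3)}, i.e. iff 7y_1 + 3y_2 - 3y_3 = 0. When solvable, the solutions are x = y + c·(1, -3, -1), c arbitrary (ker(I - K) = span{(1, -3, -1)}, dimension 1).

K has rank 1, so it is an outer product K = u v^T: every row of K is a multiple of one row vector. Reading off the entries, u = (1, -3, -1) and v = (7, 3, -3) (row i of K equals u_i·v^T). A rank-one matrix u v^T satisfies K u = u (v·u) and kills the (2)-dimensional subspace v^⊥, so its characteristic polynomial is lambda^2 (lambda - v·u) with v·u = tr K = 1. Hence the eigenvalues of I - K are 1 (multiplicity 2) and 1 - (1) = 0, so det(I - K) = 0. (Direct check: I - K =
[[-6, -3, 3],
 [21, 10, -9],
 [7, 3, -2]]
has determinant 0.) So 1 is an eigenvalue of K and (I - K) is not invertible. The finite-dimensional Fredholm alternative says: either (I - K) is invertible, or ker(I - K) ≠ {0} and then range(I - K) = ker((I - K)^*)^⊥, with dim ker(I - K) = dim ker((I - K)^*). We are in the second case, so we need both kernels. Kernel of I - K: (I - K) u = u - u (v·u) = u - u = 0, so ker(I - K) = span{u} = span{(1, -3, -1)} (it is exactly 1-dimensional because rank(I - K) = 2). Kernel of the adjoint: K is real, so (I - K)^* = I - K^T = I - v u^T, and (I - v u^T) v = v - v (u·v) = 0; hence ker((I - K)^*) = span{v} = span{(7, 3, -3)}. Therefore (I - K) x = y is solvable iff <y, v> = 0, i.e. iff 7y_1 + 3y_2 - 3y_3 = 0. When this holds, K y = u (v·y) = 0, so (I - K) y = y and x = y is a particular solution; the full solution set is the line x = y + c·u = y + c·(1, -3, -1), c ∈ C.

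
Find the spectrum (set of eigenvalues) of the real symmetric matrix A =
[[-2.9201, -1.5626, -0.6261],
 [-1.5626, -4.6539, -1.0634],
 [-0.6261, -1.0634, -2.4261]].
sigma(A) ≈ {-6, -2} (-2 with multiplicity 2)

A is real symmetric, so its spectrum consists of real eigenvalues. Expanding the characteristic polynomial of the displayed matrix gives
  det(λ I - A) = p(λ) = λ^3 + (10)λ^2 + (28)λ + (24).
Solving p(λ) = 0 yields eigenvalues ≈ -6, -2, -2. (A is shown rounded to 4 decimals, so these recover the underlying integer eigenvalues to within that precision.)
Verification: the trace of A = -10 equals the sum of eigenvalues -10, and det(A) ≈ -24.0008 matches the eigenvalue product -24.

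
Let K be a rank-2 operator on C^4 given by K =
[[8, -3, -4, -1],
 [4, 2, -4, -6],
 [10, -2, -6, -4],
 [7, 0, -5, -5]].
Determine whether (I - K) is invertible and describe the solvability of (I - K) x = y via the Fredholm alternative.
(I - K) is invertible (det(I - K) = -31 ≠ 0), so for every y in C^4 the equation (I - K) x = y has a unique solution.

K has rank 2 and factors as K = U V^T = u1 v1^T + u2 v2^T with u1 = (1, 2, 2, 2), v1 = (2, 1, -2, -3), u2 = (2, 0, 2, 1), v2 = (3, -2, -1, 1) (multiplying out reproduces the displayed K). The nonzero eigenvalues of U V^T coincide with those of the 2 x 2 matrix G = V^T U = [[v1·u1, v1·u2], [v2·u1, v2·u2]] = [[-6, -3], [-1, 5]], and by the Sylvester determinant identity det(I_4 - U V^T) = det(I_2 - V^T U) = det([[7, 3], [1, -4]]) = (7)(-4) - (3)(1) = -31. (Direct check: I - K =
[[-7, 3, 4, 1],
 [-4, -1, 4, 6],
 [-10, 2, 7, 4],
 [-7, 0, 5, 6]]
has determinant -31.) The finite-dimensional Fredholm alternative says: either (I - K) is invertible, or ker(I - K) ≠ {0} and then range(I - K) = ker((I - K)^*)^⊥, with dim ker(I - K) = dim ker((I - K)^*). Since det(I - K) ≠ 0, 1 is not an eigenvalue of K and ker(I - K) = {0}, so we are in the first case: for every y there is a unique x = (I - K)^(-1) y. (Explicitly, by the Woodbury identity, (I - U V^T)^(-1) = I + U (I_2 - G)^(-1) V^T.)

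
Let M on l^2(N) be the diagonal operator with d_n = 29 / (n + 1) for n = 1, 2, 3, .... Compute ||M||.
||M|| = 29/2 (attained at n = 1)

For M diagonal, ||M|| = sup_n |d_n| = sup_n 29/(n + 1). This is positive and strictly decreasing in n, so the supremum is attained at n = 1: d_1 = 29/(1 + 1) = 29/2. Hence ||M|| = 29/2.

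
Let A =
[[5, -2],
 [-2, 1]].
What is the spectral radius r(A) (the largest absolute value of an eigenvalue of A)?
r(A) = (6 + sqrt(32))/2 ≈ 5.8284

The eigenvalues of A are the roots of its characteristic polynomial. With M = A (coefficients from the trace and determinant):
  p(λ) = det(λ I - M) = λ^2 - 6λ + 1.
For λ^2 - 6λ + 1 the discriminant is 32. It is nonnegative but not a perfect square, so the roots are real and irrational: λ = (6 ± sqrt(32))/2 ≈ 5.8284, 0.1716.
Thus the eigenvalues (to 4 decimals) are 5.8284 (modulus 5.8284); 0.1716 (modulus 0.1716). The spectral radius is the largest modulus: r(A) = (6 + sqrt(32))/2 ≈ 5.8284. (Cross-check: r(A) ≤ ||A||_2 ≈ 5.8284; equality holds whenever A is normal, though it can also hold for some non-normal A.)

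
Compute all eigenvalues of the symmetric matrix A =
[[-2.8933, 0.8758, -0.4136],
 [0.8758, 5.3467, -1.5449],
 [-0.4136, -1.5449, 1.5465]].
sigma(A) ≈ {-3, 1, 6}

A is real symmetric, so its spectrum consists of real eigenvalues. Expanding the characteristic polynomial of the displayed matrix gives
  det(λ I - A) = p(λ) = λ^3 + (-4)λ^2 + (-15)λ + (18).
Solving p(λ) = 0 yields eigenvalues ≈ -3, 1, 6. (A is shown rounded to 4 decimals, so these recover the underlying integer eigenvalues to within that precision.)
Verification: the trace of A = 4 equals the sum of eigenvalues 4, and det(A) ≈ -17.9999 matches the eigenvalue product -18.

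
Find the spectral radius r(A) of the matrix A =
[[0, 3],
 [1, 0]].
r(A) = sqrt(12)/2 ≈ 1.7321

The eigenvalues of A are the roots of its characteristic polynomial. With M = A (coefficients from the trace and determinant):
  p(λ) = det(λ I - M) = λ^2 - 3.
For λ^2 - 3 the discriminant is 12. It is nonnegative but not a perfect square, so the roots are real and irrational: λ = ± sqrt(12)/2 ≈ 1.7321, -1.7321.
Thus the eigenvalues (to 4 decimals) are 1.7321 (modulus 1.7321); -1.7321 (modulus 1.7321). The spectral radius is the largest modulus: r(A) = sqrt(12)/2 ≈ 1.7321. (Cross-check: r(A) ≤ ||A||_2 ≈ 3; equality holds whenever A is normal, though it can also hold for some non-normal A.)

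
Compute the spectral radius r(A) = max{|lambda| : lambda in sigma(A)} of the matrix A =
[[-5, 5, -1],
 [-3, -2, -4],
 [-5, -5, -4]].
r(A) ≈ 7.1852

The eigenvalues of A are the roots of its characteristic polynomial. With M = A (coefficients from the trace, the sum of principal 2x2 minors, and det A):
  p(λ) = det(λ I - M) = λ^3 + 11λ^2 + 28λ - 95.
No integer candidate from the rational root theorem (±divisors of 95) is a root, so the roots are irrational. The cubic discriminant is Δ = -257519 < 0, so there is one real root and a complex-conjugate pair. p(1) = -55 and p(2) = 13 have opposite signs, so a root lies in (1, 2); Newton's method refines it to λ ≈ 1.8401. Dividing out (λ - (1.8401)) leaves approximately λ^2 + 12.8401λ + 51.6273. For λ^2 + 12.8401λ + 51.6273 the discriminant is -41.6405. It is negative, so the remaining roots are the complex-conjugate pair λ ≈ -6.4201 ± 3.2265i. Their product equals the constant term, so |λ|^2 ≈ 51.6273 and |λ| ≈ 7.1852.
Thus the eigenvalues (to 4 decimals) are 1.8401 (modulus 1.8401); -6.4201 ± 3.2265i (modulus 7.1852). The spectral radius is the largest modulus: r(A) ≈ 7.1852. (Cross-check: r(A) ≤ ||A||_2 ≈ 9.699; equality holds whenever A is normal, though it can also hold for some non-normal A.)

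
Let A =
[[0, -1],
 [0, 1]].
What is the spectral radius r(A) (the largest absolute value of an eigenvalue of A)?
r(A) = 1

The eigenvalues of A are the roots of its characteristic polynomial. With M = A (coefficients from the trace and determinant):
  p(λ) = det(λ I - M) = λ^2 - λ.
For λ^2 - λ the discriminant is 1. It is a perfect square (1^2), so the roots are rational: λ = (1 ± 1)/2 = 1, 0.
Thus the eigenvalues (to 4 decimals) are 1 (modulus 1); 0 (modulus 0). The spectral radius is the largest modulus: r(A) = 1. (Cross-check: r(A) ≤ ||A||_2 ≈ 1.4142; equality holds whenever A is normal, though it can also hold for some non-normal A.)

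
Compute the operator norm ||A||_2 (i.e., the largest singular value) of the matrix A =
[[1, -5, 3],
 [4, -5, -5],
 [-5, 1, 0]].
||A||_2 ≈ 9.16 (= sqrt(largest eigenvalue of A^T A))

||A||_2 = sigma_max(A) = sqrt(lambda_max(A^T A)). Form the symmetric matrix M = A^T A =
[[42, -30, -17],
 [-30, 51, 10],
 [-17, 10, 34]].
Its characteristic polynomial (trace, sum of principal 2x2 minors, determinant of M give the coefficients) is
  p(λ) = det(λ I - M) = λ^3 - 127λ^2 + 4015λ - 33489.
No integer candidate from the rational root theorem (±divisors of 33489) is a root, so the roots are irrational. The cubic discriminant is Δ = 3810001920 > 0, so there are three distinct real roots. p(13) = -560 and p(14) = 573 have opposite signs, so a root lies in (13, 14); Newton's method refines it to λ ≈ 13.4752. p(29) = 528 and p(30) = -339 have opposite signs, so a root lies in (29, 30); Newton's method refines it to λ ≈ 29.6194. p(83) = -3360 and p(84) = 363 have opposite signs, so a root lies in (83, 84); Newton's method refines it to λ ≈ 83.9053. Check (Vieta): the three roots sum to 127, matching tr M = 127.
So the eigenvalues of A^T A are ≈ 13.4752, 29.6194, 83.9053 (all ≥ 0, as they must be for A^T A). The largest is λ_max ≈ 83.9053, hence ||A||_2 = sqrt(λ_max) ≈ 9.16.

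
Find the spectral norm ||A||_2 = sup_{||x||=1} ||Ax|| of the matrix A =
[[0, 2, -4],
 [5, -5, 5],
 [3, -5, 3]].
||A||_2 ≈ 11.3569 (= sqrt(largest eigenvalue of A^T A))

||A||_2 = sigma_max(A) = sqrt(lambda_max(A^T A)). Form the symmetric matrix M = A^T A =
[[34, -40, 34],
 [-40, 54, -48],
 [34, -48, 50]].
Its characteristic polynomial (trace, sum of principal 2x2 minors, determinant of M give the coefficients) is
  p(λ) = det(λ I - M) = λ^3 - 138λ^2 + 1176λ - 1600.
No integer candidate from the rational root theorem (±divisors of 1600) is a root, so the roots are irrational. The cubic discriminant is Δ = 7616989440 > 0, so there are three distinct real roots. p(1) = -561 and p(2) = 208 have opposite signs, so a root lies in (1, 2); Newton's method refines it to λ ≈ 1.6926. p(7) = 213 and p(8) = -512 have opposite signs, so a root lies in (7, 8); Newton's method refines it to λ ≈ 7.329. p(128) = -14912 and p(129) = 335 have opposite signs, so a root lies in (128, 129); Newton's method refines it to λ ≈ 128.9784. Check (Vieta): the three roots sum to 138, matching tr M = 138.
So the eigenvalues of A^T A are ≈ 1.6926, 7.329, 128.9784 (all ≥ 0, as they must be for A^T A). The largest is λ_max ≈ 128.9784, hence ||A||_2 = sqrt(λ_max) ≈ 11.3569.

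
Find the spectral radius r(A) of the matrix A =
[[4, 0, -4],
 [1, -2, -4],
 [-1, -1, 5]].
r(A) ≈ 6.9528

The eigenvalues of A are the roots of its characteristic polynomial. With M = A (coefficients from the trace, the sum of principal 2x2 minors, and det A):
  p(λ) = det(λ I - M) = λ^3 - 7λ^2 - 6λ + 44.
No integer candidate from the rational root theorem (±divisors of 44) is a root, so the roots are irrational. The cubic discriminant is Δ = 43988 > 0, so there are three distinct real roots. p(-3) = -28 and p(-2) = 20 have opposite signs, so a root lies in (-3, -2); Newton's method refines it to λ ≈ -2.4921. p(2) = 12 and p(3) = -10 have opposite signs, so a root lies in (2, 3); Newton's method refines it to λ ≈ 2.5394. p(6) = -28 and p(7) = 2 have opposite signs, so a root lies in (6, 7); Newton's method refines it to λ ≈ 6.9528. Check (Vieta): the three roots sum to 7, matching tr M = 7.
Thus the eigenvalues (to 4 decimals) are -2.4921 (modulus 2.4921); 2.5394 (modulus 2.5394); 6.9528 (modulus 6.9528). The spectral radius is the largest modulus: r(A) ≈ 6.9528. (Cross-check: r(A) ≤ ||A||_2 ≈ 8.3282; equality holds whenever A is normal, though it can also hold for some non-normal A.)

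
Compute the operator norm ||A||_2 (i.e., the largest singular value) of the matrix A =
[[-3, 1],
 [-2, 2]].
||A||_2 = sqrt((18 + sqrt(260))/2) ≈ 4.1306 (= sqrt(largest eigenvalue of A^T A))

||A||_2 = sigma_max(A) = sqrt(lambda_max(A^T A)). Form the symmetric matrix M = A^T A =
[[13, -7],
 [-7, 5]].
Its characteristic polynomial (trace, determinant of M give the coefficients) is
  p(λ) = det(λ I - M) = λ^2 - 18λ + 16.
For λ^2 - 18λ + 16 the discriminant is 260. It is nonnegative but not a perfect square, so the roots are real and irrational: λ = (18 ± sqrt(260))/2 ≈ 17.0623, 0.9377.
So the eigenvalues of A^T A are ≈ 0.9377, 17.0623 (all ≥ 0, as they must be for A^T A). The largest is λ_max = (18 + sqrt(260))/2 ≈ 17.0623, hence ||A||_2 = sqrt(λ_max) = sqrt((18 + sqrt(260))/2) ≈ 4.1306.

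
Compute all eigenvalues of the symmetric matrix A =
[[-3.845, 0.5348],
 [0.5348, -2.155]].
sigma(A) ≈ {-4, -2}

A is real symmetric, so its spectrum consists of real eigenvalues. Expanding the characteristic polynomial of the displayed matrix gives
  det(λ I - A) = p(λ) = λ^2 + (6)λ + (8).
Solving p(λ) = 0 yields eigenvalues ≈ -4, -2. (A is shown rounded to 4 decimals, so these recover the underlying integer eigenvalues to within that precision.)
Verification: the trace of A = -6 equals the sum of eigenvalues -6, and det(A) ≈ 8.0000 matches the eigenvalue product 8.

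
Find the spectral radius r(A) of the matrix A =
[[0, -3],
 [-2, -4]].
r(A) = (4 + sqrt(40))/2 ≈ 5.1623

The eigenvalues of A are the roots of its characteristic polynomial. With M = A (coefficients from the trace and determinant):
  p(λ) = det(λ I - M) = λ^2 + 4λ - 6.
For λ^2 + 4λ - 6 the discriminant is 40. It is nonnegative but not a perfect square, so the roots are real and irrational: λ = (-4 ± sqrt(40))/2 ≈ 1.1623, -5.1623.
Thus the eigenvalues (to 4 decimals) are 1.1623 (modulus 1.1623); -5.1623 (modulus 5.1623). The spectral radius is the largest modulus: r(A) = (4 + sqrt(40))/2 ≈ 5.1623. (Cross-check: r(A) ≤ ||A||_2 ≈ 5.2631; equality holds whenever A is normal, though it can also hold for some non-normal A.)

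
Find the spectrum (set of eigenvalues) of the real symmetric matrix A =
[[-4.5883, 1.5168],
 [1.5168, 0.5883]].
sigma(A) ≈ {-5, 1}

A is real symmetric, so its spectrum consists of real eigenvalues. Expanding the characteristic polynomial of the displayed matrix gives
  det(λ I - A) = p(λ) = λ^2 + (4)λ + (-5).
Solving p(λ) = 0 yields eigenvalues ≈ -5, 1. (A is shown rounded to 4 decimals, so these recover the underlying integer eigenvalues to within that precision.)
Verification: the trace of A = -4 equals the sum of eigenvalues -4, and det(A) ≈ -5.0000 matches the eigenvalue product -5.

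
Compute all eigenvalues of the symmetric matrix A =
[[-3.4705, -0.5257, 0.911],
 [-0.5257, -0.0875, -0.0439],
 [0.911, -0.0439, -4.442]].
sigma(A) ≈ {-5, -3, 0}

A is real symmetric, so its spectrum consists of real eigenvalues. Expanding the characteristic polynomial of the displayed matrix gives
  det(λ I - A) = p(λ) = λ^3 + (8)λ^2 + (15)λ + (0).
Solving p(λ) = 0 yields eigenvalues ≈ -5, -3, 0. (A is shown rounded to 4 decimals, so these recover the underlying integer eigenvalues to within that precision.)
Verification: the trace of A = -8 equals the sum of eigenvalues -8, and det(A) ≈ 0.0001 matches the eigenvalue product 0.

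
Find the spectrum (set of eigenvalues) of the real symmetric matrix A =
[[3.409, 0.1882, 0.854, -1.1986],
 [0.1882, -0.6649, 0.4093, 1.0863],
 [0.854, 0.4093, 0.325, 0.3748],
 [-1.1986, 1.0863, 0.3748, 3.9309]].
sigma(A) ≈ {-1, 0, 3, 5}

A is real symmetric, so its spectrum consists of real eigenvalues. Expanding the characteristic polynomial of the displayed matrix gives
  det(λ I - A) = p(λ) = λ^4 + (-7)λ^3 + (7)λ^2 + (15)λ + (0).
Solving p(λ) = 0 yields eigenvalues ≈ -1, 0, 3, 5. (A is shown rounded to 4 decimals, so these recover the underlying integer eigenvalues to within that precision.)
Verification: the trace of A = 7 equals the sum of eigenvalues 7, and det(A) ≈ 0.0008 matches the eigenvalue product 0.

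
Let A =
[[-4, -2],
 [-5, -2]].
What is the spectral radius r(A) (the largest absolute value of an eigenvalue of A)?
r(A) = (6 + sqrt(44))/2 ≈ 6.3166

The eigenvalues of A are the roots of its characteristic polynomial. With M = A (coefficients from the trace and determinant):
  p(λ) = det(λ I - M) = λ^2 + 6λ - 2.
For λ^2 + 6λ - 2 the discriminant is 44. It is nonnegative but not a perfect square, so the roots are real and irrational: λ = (-6 ± sqrt(44))/2 ≈ 0.3166, -6.3166.
Thus the eigenvalues (to 4 decimals) are 0.3166 (modulus 0.3166); -6.3166 (modulus 6.3166). The spectral radius is the largest modulus: r(A) = (6 + sqrt(44))/2 ≈ 6.3166. (Cross-check: r(A) ≤ ||A||_2 ≈ 6.9942; equality holds whenever A is normal, though it can also hold for some non-normal A.)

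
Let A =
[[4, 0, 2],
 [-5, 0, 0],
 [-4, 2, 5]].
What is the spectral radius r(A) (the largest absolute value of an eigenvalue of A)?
r(A) ≈ 5.8047

The eigenvalues of A are the roots of its characteristic polynomial. With M = A (coefficients from the trace, the sum of principal 2x2 minors, and det A):
  p(λ) = det(λ I - M) = λ^3 - 9λ^2 + 28λ + 20.
No integer candidate from the rational root theorem (±divisors of 20) is a root, so the roots are irrational. The cubic discriminant is Δ = -67504 < 0, so there is one real root and a complex-conjugate pair. p(-1) = -18 and p(0) = 20 have opposite signs, so a root lies in (-1, 0); Newton's method refines it to λ ≈ -0.5936. Dividing out (λ - (-0.5936)) leaves approximately λ^2 - 9.5936λ + 33.6945. For λ^2 - 9.5936λ + 33.6945 the discriminant is -42.7412. It is negative, so the remaining roots are the complex-conjugate pair λ ≈ 4.7968 ± 3.2688i. Their product equals the constant term, so |λ|^2 ≈ 33.6945 and |λ| ≈ 5.8047.
Thus the eigenvalues (to 4 decimals) are -0.5936 (modulus 0.5936); 4.7968 ± 3.2688i (modulus 5.8047). The spectral radius is the largest modulus: r(A) ≈ 5.8047. (Cross-check: r(A) ≤ ||A||_2 ≈ 7.9688; equality holds whenever A is normal, though it can also hold for some non-normal A.)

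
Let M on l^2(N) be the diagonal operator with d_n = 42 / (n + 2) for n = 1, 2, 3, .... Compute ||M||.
||M|| = 14 (attained at n = 1)

For M diagonal, ||M|| = sup_n |d_n| = sup_n 42/(n + 2). This is positive and strictly decreasing in n, so the supremum is attained at n = 1: d_1 = 42/(1 + 2) = 14. Hence ||M|| = 14.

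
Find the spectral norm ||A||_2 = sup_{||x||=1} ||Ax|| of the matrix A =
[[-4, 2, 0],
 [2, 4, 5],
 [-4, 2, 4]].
||A||_2 ≈ 8.0591 (= sqrt(largest eigenvalue of A^T A))

||A||_2 = sigma_max(A) = sqrt(lambda_max(A^T A)). Form the symmetric matrix M = A^T A =
[[36, -8, -6],
 [-8, 24, 28],
 [-6, 28, 41]].
Its characteristic polynomial (trace, sum of principal 2x2 minors, determinant of M give the coefficients) is
  p(λ) = det(λ I - M) = λ^3 - 101λ^2 + 2440λ - 6400.
No integer candidate from the rational root theorem (±divisors of 6400) is a root, so the roots are irrational. The cubic discriminant is Δ = 3533800000 > 0, so there are three distinct real roots. p(2) = -1916 and p(3) = 38 have opposite signs, so a root lies in (2, 3); Newton's method refines it to λ ≈ 2.9796. p(33) = 68 and p(34) = -892 have opposite signs, so a root lies in (33, 34); Newton's method refines it to λ ≈ 33.0709. p(64) = -1792 and p(65) = 100 have opposite signs, so a root lies in (64, 65); Newton's method refines it to λ ≈ 64.9495. Check (Vieta): the three roots sum to 101, matching tr M = 101.
So the eigenvalues of A^T A are ≈ 2.9796, 33.0709, 64.9495 (all ≥ 0, as they must be for A^T A). The largest is λ_max ≈ 64.9495, hence ||A||_2 = sqrt(λ_max) ≈ 8.0591.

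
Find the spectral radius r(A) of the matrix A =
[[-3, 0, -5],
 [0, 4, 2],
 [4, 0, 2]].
r(A) = 4

The eigenvalues of A are the roots of its characteristic polynomial. With M = A (coefficients from the trace, the sum of principal 2x2 minors, and det A):
  p(λ) = det(λ I - M) = λ^3 - 3λ^2 + 10λ - 56.
By the rational root theorem any rational root is an integer divisor of 56. Testing λ = 4: p(4) = 64 - 48 + 40 - 56 = 0, so λ = 4 is a root. Dividing out (λ - 4) leaves p(λ) = (λ - 4)(λ^2 + λ + 14). For λ^2 + λ + 14 the discriminant is -55. It is negative, so the roots are the complex-conjugate pair λ = -1/2 ± (sqrt(55)/2) i ≈ -0.5 ± 3.7081i. For a conjugate pair the product of the roots equals the constant term, so |λ|^2 = 14 and |λ| = sqrt(14) ≈ 3.7417.
Thus the eigenvalues (to 4 decimals) are -0.5 ± 3.7081i (modulus 3.7417); 4 (modulus 4). The spectral radius is the largest modulus: r(A) = 4. (Cross-check: r(A) ≤ ||A||_2 ≈ 7.305; equality holds whenever A is normal, though it can also hold for some non-normal A.)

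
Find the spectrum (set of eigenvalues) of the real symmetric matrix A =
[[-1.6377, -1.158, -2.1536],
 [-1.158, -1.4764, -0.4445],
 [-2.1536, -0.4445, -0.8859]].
sigma(A) ≈ {-4, -1, 1}

A is real symmetric, so its spectrum consists of real eigenvalues. Expanding the characteristic polynomial of the displayed matrix gives
  det(λ I - A) = p(λ) = λ^3 + (4)λ^2 + (-1)λ + (-4).
Solving p(λ) = 0 yields eigenvalues ≈ -4, -1, 1. (A is shown rounded to 4 decimals, so these recover the underlying integer eigenvalues to within that precision.)
Verification: the trace of A = -4 equals the sum of eigenvalues -4, and det(A) ≈ 4.0000 matches the eigenvalue product 4.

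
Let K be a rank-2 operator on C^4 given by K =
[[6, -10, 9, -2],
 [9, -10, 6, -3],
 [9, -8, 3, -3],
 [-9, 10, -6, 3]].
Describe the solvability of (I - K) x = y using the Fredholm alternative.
(I - K) is invertible (det(I - K) = -25 ≠ 0), so for every y in C^4 the equation (I - K) x = y has a unique solution.

K has rank 2 and factors as K = U V^T = u1 v1^T + u2 v2^T with u1 = (-3, -2, -1, 2), v1 = (0, 2, -3, 0), u2 = (-2, -3, -3, 3), v2 = (-3, 2, 0, 1) (multiplying out reproduces the displayed K). The nonzero eigenvalues of U V^T coincide with those of the 2 x 2 matrix G = V^T U = [[v1·u1, v1·u2], [v2·u1, v2·u2]] = [[-1, 3], [7, 3]], and by the Sylvester determinant identity det(I_4 - U V^T) = det(I_2 - V^T U) = det([[2, -3], [-7, -2]]) = (2)(-2) - (-3)(-7) = -25. (Direct check: I - K =
[[-5, 10, -9, 2],
 [-9, 11, -6, 3],
 [-9, 8, -2, 3],
 [9, -10, 6, -2]]
has determinant -25.) The finite-dimensional Fredholm alternative says: either (I - K) is invertible, or ker(I - K) ≠ {0} and then range(I - K) = ker((I - K)^*)^⊥, with dim ker(I - K) = dim ker((I - K)^*). Since det(I - K) ≠ 0, 1 is not an eigenvalue of K and ker(I - K) = {0}, so we are in the first case: for every y there is a unique x = (I - K)^(-1) y. (Explicitly, by the Woodbury identity, (I - U V^T)^(-1) = I + U (I_2 - G)^(-1) V^T.)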